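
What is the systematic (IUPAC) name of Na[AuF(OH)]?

sodium fluorohydroxoaurate(I)

The 1 sodium counter-ion carries a total charge of +1, so each complex ion is 1−.
Ligand charges: 1×hydroxo (-1 each), 1×fluoro (-1 each); total -2. So Au + (-2) = 1−, giving Au = +1.
The complex ion is anionic, so gold takes the -ate form aurate(I).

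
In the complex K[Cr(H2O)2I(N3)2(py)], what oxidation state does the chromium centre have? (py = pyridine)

+2

1 potassium outside the brackets (+1 each) → the complex ion is 1−.
Ligand charges: 2×N3 = -2; 1×I = -1; 2×H2O neutral; 1×py neutral; sum -3.
Cr + (-3) = 1− ⇒ Cr is +2.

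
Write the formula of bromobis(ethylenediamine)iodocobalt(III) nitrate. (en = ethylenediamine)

Ligands: 1 iodo (I, -1), 2 ethylenediamine (en, neutral), 1 bromo (Br, -1). Ligand charge sum = -2.
With Co in oxidation state +3, the complex ion is [Co...]^1+.
Charge balance with nitrate (-1) requires 1 complex ion per 1 nitrate.

[CoBr(en)2I]NO3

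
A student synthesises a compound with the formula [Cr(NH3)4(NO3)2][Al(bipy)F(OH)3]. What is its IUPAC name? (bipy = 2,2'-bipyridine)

tetraamminedinitratochromium(III) (2,2'-bipyridine)fluorotrihydroxoaluminate(III)

Both ions are complex: the cation is named first with the plain metal name, the anion second with the -ate form; each ion's ligands are alphabetised independently.
Aluminium is always +3 in its complexes; the anion's ligand charges sum to -4, so the complex anion is 1−.
A 1:1 salt means the cation carries the equal and opposite charge, 1+.
Cation: ligand charges sum to -2; for the ion to be 1+, Cr = +3.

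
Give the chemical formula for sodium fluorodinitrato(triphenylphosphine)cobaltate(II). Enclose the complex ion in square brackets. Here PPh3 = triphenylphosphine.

Na[CoF(NO3)2(PPh3)]

Ligands: 2 nitrato (NO3, -1), 1 triphenylphosphine (PPh3, neutral), 1 fluoro (F, -1). Ligand charge sum = -3.
With Co in oxidation state +2, the complex ion is [Co...]^1−.
Charge balance with sodium (+1) requires 1 complex ion per 1 sodium.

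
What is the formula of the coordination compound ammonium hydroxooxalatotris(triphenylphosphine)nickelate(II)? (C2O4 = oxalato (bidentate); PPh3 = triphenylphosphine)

NH4[Ni(C2O4)(OH)(PPh3)3]

Ligands: 1 hydroxo (OH, -1), 1 oxalato (C2O4, -2), 3 triphenylphosphine (PPh3, neutral). Ligand charge sum = -3.
Charge balance with ammonium (+1) requires 1 complex ion per 1 ammonium.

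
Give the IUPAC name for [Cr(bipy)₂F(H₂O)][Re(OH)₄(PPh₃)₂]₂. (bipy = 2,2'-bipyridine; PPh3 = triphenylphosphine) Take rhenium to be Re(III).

Both ions are complex: the cation is named first with the plain metal name, the anion second with the -ate form; each ion's ligands are alphabetised independently.
Re is given as +3; the anion's ligand charges sum to -4, so the complex anion is 1−.
With 2 anions per cation, the cation must be 2×1 = 2+.
Cation: ligand charges sum to -1; for the ion to be 2+, Cr = +3.

aquabis(2,2'-bipyridine)fluorochromium(III) tetrahydroxobis(triphenylphosphine)rhenate(III)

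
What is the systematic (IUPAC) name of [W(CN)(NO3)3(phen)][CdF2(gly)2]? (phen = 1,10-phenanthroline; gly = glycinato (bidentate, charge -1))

Cadmium is always +2 in its complexes; the anion's ligand charges sum to -4, so the complex anion is 2−.
A 1:1 salt means the cation carries the equal and opposite charge, 2+.
Cation: ligand charges sum to -4; for the ion to be 2+, W = +6.

cyanotrinitrato(1,10-phenanthroline)tungsten(VI) difluorobis(glycinato)cadmate(II)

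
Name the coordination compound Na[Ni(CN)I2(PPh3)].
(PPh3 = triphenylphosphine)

sodium cyanodiiodo(triphenylphosphine)nickelate(II)

The 1 sodium counter-ion carries a total charge of +1, so each complex ion is 1−.
Ligand charges: 1×triphenylphosphine (neutral), 2×iodo (-1 each), 1×cyano (-1 each); total -3. So Ni + (-3) = 1−, giving Ni = +2.
Ligands are named alphabetically: cyano before iodo before triphenylphosphine.
The complex ion is anionic, so nickel takes the -ate form nickelate(II).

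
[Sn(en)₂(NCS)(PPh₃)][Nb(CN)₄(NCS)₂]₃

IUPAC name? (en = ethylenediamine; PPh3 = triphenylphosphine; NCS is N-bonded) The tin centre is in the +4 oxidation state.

bis(ethylenediamine)isothiocyanato(triphenylphosphine)tin(IV) tetracyanodiisothiocyanatoniobate(V)

Both ions are complex: the cation is named first with the plain metal name, the anion second with the -ate form; each ion's ligands are alphabetised independently.
Sn is given as +4; the cation's ligand charges sum to -1, so the complex cation is 3+.
With 3 anions per cation, each anion must be 3/3 = 1−.
Anion: ligand charges sum to -6; for the ion to be 1−, Nb = +5.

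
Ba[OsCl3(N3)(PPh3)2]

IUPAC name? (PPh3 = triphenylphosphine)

barium azidotrichlorobis(triphenylphosphine)osmate(II)

The 1 barium counter-ion carries a total charge of +2, so each complex ion is 2−.
Ligand charges: 1×azido (-1 each), 2×triphenylphosphine (neutral), 3×chloro (-1 each); total -4. So Os + (-4) = 2−, giving Os = +2.
Ligands are named alphabetically: azido before chloro before triphenylphosphine.
The complex ion is anionic, so osmium takes the -ate form osmate(II).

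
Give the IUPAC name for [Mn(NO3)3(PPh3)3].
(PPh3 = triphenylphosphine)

There is no counter-ion, so the complex is neutral overall.
Ligand charges: 3×nitrato (-1 each), 3×triphenylphosphine (neutral); total -3. So Mn + (-3) = 0, giving Mn = +3.
Ligands are named alphabetically: nitrato before triphenylphosphine.

trinitratotris(triphenylphosphine)manganese(III)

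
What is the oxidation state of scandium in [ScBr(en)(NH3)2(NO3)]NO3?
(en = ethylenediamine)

+3

1 nitrate outside the brackets (-1 each) → the complex ion is 1+.
Ligand charges: 1×Br = -1; 1×NO3 = -1; 1×en neutral; 2×NH3 neutral; sum -2.
Sc + (-2) = 1+ ⇒ Sc is +3.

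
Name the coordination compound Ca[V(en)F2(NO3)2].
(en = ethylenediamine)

calcium (ethylenediamine)difluorodinitratovanadate(II)

The 1 calcium counter-ion carries a total charge of +2, so each complex ion is 2−.
Ligand charges: 2×fluoro (-1 each), 2×nitrato (-1 each), 1×ethylenediamine (neutral); total -4. So V + (-4) = 2−, giving V = +2.
Ligands are named alphabetically: ethylenediamine before fluoro before nitrato.
The complex ion is anionic, so vanadium takes the -ate form vanadate(II).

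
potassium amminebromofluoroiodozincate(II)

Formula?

Ligands: 1 bromo (Br, -1), 1 ammine (NH3, neutral), 1 fluoro (F, -1), 1 iodo (I, -1). Ligand charge sum = -3.
With Zn in oxidation state +2, the complex ion is [Zn...]^1−.
Charge balance with potassium (+1) requires 1 complex ion per 1 potassium.

K[ZnBrFI(NH3)]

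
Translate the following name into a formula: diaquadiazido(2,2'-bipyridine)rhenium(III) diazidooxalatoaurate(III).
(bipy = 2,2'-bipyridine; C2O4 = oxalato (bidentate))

[Re(bipy)(H2O)2(N3)2][Au(C2O4)(N3)2]

Cation [Re…]: ligand charges -2, Re(III) ⇒ ion charge 1+.
Anion [Au…]: ligand charges -4, Au(III) ⇒ ion charge 1−.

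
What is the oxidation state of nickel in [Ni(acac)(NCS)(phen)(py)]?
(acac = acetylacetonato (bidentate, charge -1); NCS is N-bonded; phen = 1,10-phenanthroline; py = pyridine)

+2

No counter-ion: the bracketed complex is neutral.
Ligand charges: 1×acac = -1; 1×NCS = -1; 1×phen neutral; 1×py neutral; sum -2.
Ni + (-2) = 0 ⇒ Ni is +2.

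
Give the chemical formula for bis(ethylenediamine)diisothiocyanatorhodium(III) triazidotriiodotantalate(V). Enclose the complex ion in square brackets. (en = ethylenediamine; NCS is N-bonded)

[Rh(en)2(NCS)2][TaI3(N3)3]

Cation [Rh…]: ligand charges -2, Rh(III) ⇒ ion charge 1+.
Anion [Ta…]: ligand charges -6, Ta(V) ⇒ ion charge 1−.
One 1+ cation balances one 1− anion.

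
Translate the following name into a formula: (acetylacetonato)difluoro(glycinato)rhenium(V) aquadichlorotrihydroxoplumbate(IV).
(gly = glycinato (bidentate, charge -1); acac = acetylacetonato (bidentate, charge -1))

Cation [Re…]: ligand charges -4, Re(V) ⇒ ion charge 1+.
Anion [Pb…]: ligand charges -5, Pb(IV) ⇒ ion charge 1−.
One 1+ cation balances one 1− anion.

[Re(acac)F2(gly)][PbCl2(H2O)(OH)3]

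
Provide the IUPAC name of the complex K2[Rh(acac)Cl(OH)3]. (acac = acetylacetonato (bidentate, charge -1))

The 2 potassium counter-ions carry a total charge of +2, so each complex ion is 2−.
Ligand charges: 1×chloro (-1 each), 3×hydroxo (-1 each), 1×acetylacetonato (-1 each); total -5. So Rh + (-5) = 2−, giving Rh = +3.
Ligands are named alphabetically: acetylacetonato before chloro before hydroxo.
The complex ion is anionic, so rhodium takes the -ate form rhodate(III).

potassium (acetylacetonato)chlorotrihydroxorhodate(III)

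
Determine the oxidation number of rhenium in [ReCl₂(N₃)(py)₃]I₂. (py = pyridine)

2 iodide outside the brackets (-1 each) → the complex ion is 2+.
Ligand charges: 2×Cl = -2; 3×py neutral; 1×N3 = -1; sum -3.
Re + (-3) = 2+ ⇒ Re is +5.

+5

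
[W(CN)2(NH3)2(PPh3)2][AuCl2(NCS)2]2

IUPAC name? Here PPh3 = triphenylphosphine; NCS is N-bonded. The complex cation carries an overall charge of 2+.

Both ions are complex: the cation is named first with the plain metal name, the anion second with the -ate form; each ion's ligands are alphabetised independently.
The complex cation is given as 2+; its ligand charges sum to -2, so W = +4.
With 2 anions per cation, each anion must be 2/2 = 1−.
Anion: ligand charges sum to -4; for the ion to be 1−, Au = +3.

diamminedicyanobis(triphenylphosphine)tungsten(IV) dichlorodiisothiocyanatoaurate(III)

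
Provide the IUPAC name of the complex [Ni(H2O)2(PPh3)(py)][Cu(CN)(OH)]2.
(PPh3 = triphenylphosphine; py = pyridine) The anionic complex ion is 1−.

diaqua(pyridine)(triphenylphosphine)nickel(II) cyanohydroxocuprate(I)

Both ions are complex: the cation is named first with the plain metal name, the anion second with the -ate form; each ion's ligands are alphabetised independently.
The complex anion is given as 1−; its ligand charges sum to -2, so Cu = +1.
With 2 anions per cation, the cation must be 2×1 = 2+.
Cation: ligand charges sum to 0; for the ion to be 2+, Ni = +2.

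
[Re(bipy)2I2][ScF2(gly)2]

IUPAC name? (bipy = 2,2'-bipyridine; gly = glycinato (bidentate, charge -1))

bis(2,2'-bipyridine)diiodorhenium(III) difluorobis(glycinato)scandate(III)

Scandium is always +3 in its complexes; the anion's ligand charges sum to -4, so the complex anion is 1−.
A 1:1 salt means the cation carries the equal and opposite charge, 1+.
Cation: ligand charges sum to -2; for the ion to be 1+, Re = +3.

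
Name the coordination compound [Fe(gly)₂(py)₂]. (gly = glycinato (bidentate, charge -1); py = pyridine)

There is no counter-ion, so the complex is neutral overall.
Ligand charges: 2×glycinato (-1 each), 2×pyridine (neutral); total -2. So Fe + (-2) = 0, giving Fe = +2.
Ligands are named alphabetically: glycinato before pyridine.

bis(glycinato)bis(pyridine)iron(II)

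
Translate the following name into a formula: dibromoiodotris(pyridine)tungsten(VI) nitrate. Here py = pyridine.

Ligands: 2 bromo (Br, -1), 1 iodo (I, -1), 3 pyridine (py, neutral). Ligand charge sum = -3.
Charge balance with nitrate (-1) requires 1 complex ion per 3 nitrate.

[WBr2I(py)3](NO3)3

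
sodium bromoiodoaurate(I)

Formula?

Ligands: 1 iodo (I, -1), 1 bromo (Br, -1). Ligand charge sum = -2.
Charge balance with sodium (+1) requires 1 complex ion per 1 sodium.

Na[AuBrI]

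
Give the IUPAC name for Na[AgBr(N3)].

The 1 sodium counter-ion carries a total charge of +1, so each complex ion is 1−.
Ligand charges: 1×azido (-1 each), 1×bromo (-1 each); total -2. So Ag + (-2) = 1−, giving Ag = +1.
Ligands are named alphabetically: azido before bromo.
The complex ion is anionic, so silver takes the -ate form argentate(I).

sodium azidobromoargentate(I)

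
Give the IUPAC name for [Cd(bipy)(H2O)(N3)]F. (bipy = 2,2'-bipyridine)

The 1 fluoride counter-ion carries a total charge of -1, so each complex ion is 1+.
Ligand charges: 1×azido (-1 each), 1×aqua (neutral), 1×2,2'-bipyridine (neutral); total -1. So Cd + (-1) = 1+, giving Cd = +2.
Ligands are named alphabetically: aqua before azido before bipyridine.

aquaazido(2,2'-bipyridine)cadmium(II) fluoride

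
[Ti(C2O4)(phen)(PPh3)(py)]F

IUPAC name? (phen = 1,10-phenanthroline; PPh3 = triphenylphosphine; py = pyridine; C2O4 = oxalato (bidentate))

The 1 fluoride counter-ion carries a total charge of -1, so each complex ion is 1+.
Ligand charges: 1×1,10-phenanthroline (neutral), 1×triphenylphosphine (neutral), 1×pyridine (neutral), 1×oxalato (-2 each); total -2. So Ti + (-2) = 1+, giving Ti = +3.
Ligands are named alphabetically: oxalato before phenanthroline before pyridine before triphenylphosphine.

oxalato(1,10-phenanthroline)(pyridine)(triphenylphosphine)titanium(III) fluoride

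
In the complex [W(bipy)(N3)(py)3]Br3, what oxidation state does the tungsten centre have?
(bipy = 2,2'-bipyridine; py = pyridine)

+4

3 bromide outside the brackets (-1 each) → the complex ion is 3+.
Ligand charges: 1×bipy neutral; 3×py neutral; 1×N3 = -1; sum -1.
W + (-1) = 3+ ⇒ W is +4.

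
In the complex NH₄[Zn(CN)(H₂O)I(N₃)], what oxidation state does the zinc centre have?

+2

1 ammonium outside the brackets (+1 each) → the complex ion is 1−.
Ligand charges: 1×CN = -1; 1×I = -1; 1×H2O neutral; 1×N3 = -1; sum -3.
Zn + (-3) = 1− ⇒ Zn is +2.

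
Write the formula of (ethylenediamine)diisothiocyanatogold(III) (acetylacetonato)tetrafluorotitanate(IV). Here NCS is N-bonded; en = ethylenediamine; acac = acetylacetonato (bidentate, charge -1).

Cation [Au…]: ligand charges -2, Au(III) ⇒ ion charge 1+.
Anion [Ti…]: ligand charges -5, Ti(IV) ⇒ ion charge 1−.

[Au(en)(NCS)2][Ti(acac)F4]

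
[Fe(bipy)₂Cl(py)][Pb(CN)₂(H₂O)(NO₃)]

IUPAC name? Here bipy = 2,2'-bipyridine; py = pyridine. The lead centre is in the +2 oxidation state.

bis(2,2'-bipyridine)chloro(pyridine)iron(II) aquadicyanonitratoplumbate(II)

Pb is given as +2; the anion's ligand charges sum to -3, so the complex anion is 1−.
A 1:1 salt means the cation carries the equal and opposite charge, 1+.
Cation: ligand charges sum to -1; for the ion to be 1+, Fe = +2.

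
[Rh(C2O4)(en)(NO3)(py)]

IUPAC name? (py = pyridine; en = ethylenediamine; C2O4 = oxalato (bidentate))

(ethylenediamine)nitratooxalato(pyridine)rhodium(III)

There is no counter-ion, so the complex is neutral overall.
Ligand charges: 1×pyridine (neutral), 1×ethylenediamine (neutral), 1×nitrato (-1 each), 1×oxalato (-2 each); total -3. So Rh + (-3) = 0, giving Rh = +3.
Ligands are named alphabetically: ethylenediamine before nitrato before oxalato before pyridine.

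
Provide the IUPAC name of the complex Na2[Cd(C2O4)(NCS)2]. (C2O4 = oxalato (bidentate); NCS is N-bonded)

sodium diisothiocyanatooxalatocadmate(II)

The 2 sodium counter-ions carry a total charge of +2, so each complex ion is 2−.
Ligand charges: 1×oxalato (-2 each), 2×isothiocyanato (-1 each); total -4. So Cd + (-4) = 2−, giving Cd = +2.
The complex ion is anionic, so cadmium takes the -ate form cadmate(II).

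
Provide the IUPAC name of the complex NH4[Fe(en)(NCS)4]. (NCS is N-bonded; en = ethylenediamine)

ammonium (ethylenediamine)tetraisothiocyanatoferrate(III)

The 1 ammonium counter-ion carries a total charge of +1, so each complex ion is 1−.
Ligand charges: 4×isothiocyanato (-1 each), 1×ethylenediamine (neutral); total -4. So Fe + (-4) = 1−, giving Fe = +3.
The complex ion is anionic, so iron takes the -ate form ferrate(III).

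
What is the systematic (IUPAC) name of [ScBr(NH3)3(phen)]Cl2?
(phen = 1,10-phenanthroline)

triamminebromo(1,10-phenanthroline)scandium(III) chloride

The 2 chloride counter-ions carry a total charge of -2, so each complex ion is 2+.
Ligand charges: 1×bromo (-1 each), 3×ammine (neutral), 1×1,10-phenanthroline (neutral); total -1. So Sc + (-1) = 2+, giving Sc = +3.
Ligands are named alphabetically: ammine before bromo before phenanthroline.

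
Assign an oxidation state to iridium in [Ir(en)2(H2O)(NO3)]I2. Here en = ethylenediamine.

+3

2 iodide outside the brackets (-1 each) → the complex ion is 2+.
Ligand charges: 1×NO3 = -1; 2×en neutral; 1×H2O neutral; sum -1.
Ir + (-1) = 2+ ⇒ Ir is +3.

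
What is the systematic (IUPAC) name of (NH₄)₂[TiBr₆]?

ammonium hexabromotitanate(IV)

The 2 ammonium counter-ions carry a total charge of +2, so each complex ion is 2−.
Ligand charges: 6×bromo (-1 each); total -6. So Ti + (-6) = 2−, giving Ti = +4.
The complex ion is anionic, so titanium takes the -ate form titanate(IV).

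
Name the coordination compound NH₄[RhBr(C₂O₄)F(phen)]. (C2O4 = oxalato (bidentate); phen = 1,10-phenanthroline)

ammonium bromofluorooxalato(1,10-phenanthroline)rhodate(III)

The 1 ammonium counter-ion carries a total charge of +1, so each complex ion is 1−.
Ligand charges: 1×fluoro (-1 each), 1×oxalato (-2 each), 1×bromo (-1 each), 1×1,10-phenanthroline (neutral); total -4. So Rh + (-4) = 1−, giving Rh = +3.
Ligands are named alphabetically: bromo before fluoro before oxalato before phenanthroline.
The complex ion is anionic, so rhodium takes the -ate form rhodate(III).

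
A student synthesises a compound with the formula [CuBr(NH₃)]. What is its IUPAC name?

There is no counter-ion, so the complex is neutral overall.
Ligand charges: 1×ammine (neutral), 1×bromo (-1 each); total -1. So Cu + (-1) = 0, giving Cu = +1.
Ligands are named alphabetically: ammine before bromo.

amminebromocopper(I)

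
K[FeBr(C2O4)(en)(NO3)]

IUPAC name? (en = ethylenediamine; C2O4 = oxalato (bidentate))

potassium bromo(ethylenediamine)nitratooxalatoferrate(III)

The 1 potassium counter-ion carries a total charge of +1, so each complex ion is 1−.
Ligand charges: 1×nitrato (-1 each), 1×ethylenediamine (neutral), 1×oxalato (-2 each), 1×bromo (-1 each); total -4. So Fe + (-4) = 1−, giving Fe = +3.
Ligands are named alphabetically: bromo before ethylenediamine before nitrato before oxalato.
The complex ion is anionic, so iron takes the -ate form ferrate(III).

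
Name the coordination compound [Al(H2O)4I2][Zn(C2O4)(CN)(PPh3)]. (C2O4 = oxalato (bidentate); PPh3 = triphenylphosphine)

tetraaquadiiodoaluminium(III) cyanooxalato(triphenylphosphine)zincate(II)

Aluminium is always +3 in its complexes; the cation's ligand charges sum to -2, so the complex cation is 1+.
A 1:1 salt means the anion carries the equal and opposite charge, 1−.
Anion: ligand charges sum to -3; for the ion to be 1−, Zn = +2.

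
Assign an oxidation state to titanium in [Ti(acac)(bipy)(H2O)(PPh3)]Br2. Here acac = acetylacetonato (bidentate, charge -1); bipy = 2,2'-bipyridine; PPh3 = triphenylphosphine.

+3

2 bromide outside the brackets (-1 each) → the complex ion is 2+.
Ligand charges: 1×acac = -1; 1×H2O neutral; 1×bipy neutral; 1×PPh3 neutral; sum -1.
Ti + (-1) = 2+ ⇒ Ti is +3.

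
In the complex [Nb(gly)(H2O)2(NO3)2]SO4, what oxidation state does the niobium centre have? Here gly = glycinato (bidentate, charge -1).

+5

1 sulfate outside the brackets (-2 each) → the complex ion is 2+.
Ligand charges: 2×H2O neutral; 1×gly = -1; 2×NO3 = -2; sum -3.
Nb + (-3) = 2+ ⇒ Nb is +5.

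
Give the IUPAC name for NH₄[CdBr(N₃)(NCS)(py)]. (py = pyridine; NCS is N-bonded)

The 1 ammonium counter-ion carries a total charge of +1, so each complex ion is 1−.
Ligand charges: 1×pyridine (neutral), 1×bromo (-1 each), 1×isothiocyanato (-1 each), 1×azido (-1 each); total -3. So Cd + (-3) = 1−, giving Cd = +2.
Ligands are named alphabetically: azido before bromo before isothiocyanato before pyridine.
The complex ion is anionic, so cadmium takes the -ate form cadmate(II).

ammonium azidobromoisothiocyanato(pyridine)cadmate(II)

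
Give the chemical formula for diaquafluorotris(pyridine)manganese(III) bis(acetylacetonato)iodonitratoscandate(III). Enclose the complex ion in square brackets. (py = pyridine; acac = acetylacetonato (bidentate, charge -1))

[MnF(H2O)2(py)3][Sc(acac)2I(NO3)]2

Cation [Mn…]: ligand charges -1, Mn(III) ⇒ ion charge 2+.
Anion [Sc…]: ligand charges -4, Sc(III) ⇒ ion charge 1−.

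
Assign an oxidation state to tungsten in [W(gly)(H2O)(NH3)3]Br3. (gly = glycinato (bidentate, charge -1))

3 bromide outside the brackets (-1 each) → the complex ion is 3+.
Ligand charges: 1×H2O neutral; 3×NH3 neutral; 1×gly = -1; sum -1.
W + (-1) = 3+ ⇒ W is +4.

+4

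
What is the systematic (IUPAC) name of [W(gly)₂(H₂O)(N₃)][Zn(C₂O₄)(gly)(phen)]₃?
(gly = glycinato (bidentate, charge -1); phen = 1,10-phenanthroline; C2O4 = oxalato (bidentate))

aquaazidobis(glycinato)tungsten(VI) (glycinato)oxalato(1,10-phenanthroline)zincate(II)

Zinc is always +2 in its complexes; the anion's ligand charges sum to -3, so the complex anion is 1−.
With 3 anions per cation, the cation must be 3×1 = 3+.
Cation: ligand charges sum to -3; for the ion to be 3+, W = +6.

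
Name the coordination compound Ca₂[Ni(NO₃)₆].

The 2 calcium counter-ions carry a total charge of +4, so each complex ion is 4−.
Ligand charges: 6×nitrato (-1 each); total -6. So Ni + (-6) = 4−, giving Ni = +2.
The complex ion is anionic, so nickel takes the -ate form nickelate(II).

calcium hexanitratonickelate(II)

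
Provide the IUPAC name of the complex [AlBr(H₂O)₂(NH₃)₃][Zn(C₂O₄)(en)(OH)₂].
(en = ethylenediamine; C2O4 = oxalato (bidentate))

Both ions are complex: the cation is named first with the plain metal name, the anion second with the -ate form; each ion's ligands are alphabetised independently.
Aluminium is always +3 in its complexes; the cation's ligand charges sum to -1, so the complex cation is 2+.
A 1:1 salt means the anion carries the equal and opposite charge, 2−.
Anion: ligand charges sum to -4; for the ion to be 2−, Zn = +2.

triamminediaquabromoaluminium(III) (ethylenediamine)dihydroxooxalatozincate(II)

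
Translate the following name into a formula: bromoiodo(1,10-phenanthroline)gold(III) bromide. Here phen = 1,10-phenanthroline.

[AuBrI(phen)]Br

Ligands: 1 1,10-phenanthroline (phen, neutral), 1 iodo (I, -1), 1 bromo (Br, -1). Ligand charge sum = -2.
With Au in oxidation state +3, the complex ion is [Au...]^1+.
Charge balance with bromide (-1) requires 1 complex ion per 1 bromide.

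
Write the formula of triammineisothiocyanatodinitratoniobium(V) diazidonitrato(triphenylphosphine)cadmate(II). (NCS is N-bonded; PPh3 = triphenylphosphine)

Cation [Nb…]: ligand charges -3, Nb(V) ⇒ ion charge 2+.
Anion [Cd…]: ligand charges -3, Cd(II) ⇒ ion charge 1−.
One 2+ cation requires 2 of the 1− anion.

[Nb(NCS)(NH3)3(NO3)2][Cd(N3)2(NO3)(PPh3)]2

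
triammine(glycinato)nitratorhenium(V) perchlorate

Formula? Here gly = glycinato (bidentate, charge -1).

[Re(gly)(NH3)3(NO3)](ClO4)3

Ligands: 1 glycinato (gly, -1), 1 nitrato (NO3, -1), 3 ammine (NH3, neutral). Ligand charge sum = -2.
Charge balance with perchlorate (-1) requires 1 complex ion per 3 perchlorate.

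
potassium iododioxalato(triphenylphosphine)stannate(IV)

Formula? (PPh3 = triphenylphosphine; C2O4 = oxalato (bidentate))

Ligands: 1 triphenylphosphine (PPh3, neutral), 1 iodo (I, -1), 2 oxalato (C2O4, -2). Ligand charge sum = -5.
With Sn in oxidation state +4, the complex ion is [Sn...]^1−.
Charge balance with potassium (+1) requires 1 complex ion per 1 potassium.

K[Sn(C2O4)2I(PPh3)]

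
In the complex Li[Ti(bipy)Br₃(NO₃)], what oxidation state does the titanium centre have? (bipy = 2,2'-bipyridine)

1 lithium outside the brackets (+1 each) → the complex ion is 1−.
Ligand charges: 1×bipy neutral; 1×NO3 = -1; 3×Br = -3; sum -4.
Ti + (-4) = 1− ⇒ Ti is +3.

+3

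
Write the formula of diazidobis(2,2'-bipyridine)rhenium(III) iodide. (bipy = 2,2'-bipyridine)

Ligands: 2 2,2'-bipyridine (bipy, neutral), 2 azido (N3, -1). Ligand charge sum = -2.
With Re in oxidation state +3, the complex ion is [Re...]^1+.
Charge balance with iodide (-1) requires 1 complex ion per 1 iodide.

[Re(bipy)2(N3)2]I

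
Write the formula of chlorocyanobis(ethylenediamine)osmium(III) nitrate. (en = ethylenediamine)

Ligands: 1 cyano (CN, -1), 2 ethylenediamine (en, neutral), 1 chloro (Cl, -1). Ligand charge sum = -2.
Charge balance with nitrate (-1) requires 1 complex ion per 1 nitrate.

[OsCl(CN)(en)2]NO3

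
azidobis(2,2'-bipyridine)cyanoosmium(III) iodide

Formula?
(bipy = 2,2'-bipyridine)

[Os(bipy)2(CN)(N3)]I

Ligands: 1 azido (N3, -1), 1 cyano (CN, -1), 2 2,2'-bipyridine (bipy, neutral). Ligand charge sum = -2.
With Os in oxidation state +3, the complex ion is [Os...]^1+.
Charge balance with iodide (-1) requires 1 complex ion per 1 iodide.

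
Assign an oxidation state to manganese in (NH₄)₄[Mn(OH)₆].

4 ammonium outside the brackets (+1 each) → the complex ion is 4−.
Ligand charges: 6×OH = -6; sum -6.
Mn + (-6) = 4− ⇒ Mn is +2.

+2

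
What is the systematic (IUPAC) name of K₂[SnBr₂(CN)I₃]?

The 2 potassium counter-ions carry a total charge of +2, so each complex ion is 2−.
Ligand charges: 1×cyano (-1 each), 3×iodo (-1 each), 2×bromo (-1 each); total -6. So Sn + (-6) = 2−, giving Sn = +4.
The complex ion is anionic, so tin takes the -ate form stannate(IV).

potassium dibromocyanotriiodostannate(IV)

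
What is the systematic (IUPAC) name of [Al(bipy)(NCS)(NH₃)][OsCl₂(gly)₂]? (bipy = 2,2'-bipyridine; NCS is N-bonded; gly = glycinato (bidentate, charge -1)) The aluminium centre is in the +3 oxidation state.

Al is given as +3; the cation's ligand charges sum to -1, so the complex cation is 2+.
A 1:1 salt means the anion carries the equal and opposite charge, 2−.
Anion: ligand charges sum to -4; for the ion to be 2−, Os = +2.

ammine(2,2'-bipyridine)isothiocyanatoaluminium(III) dichlorobis(glycinato)osmate(II)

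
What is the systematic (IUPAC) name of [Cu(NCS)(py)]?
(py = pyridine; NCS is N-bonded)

isothiocyanato(pyridine)copper(I)

There is no counter-ion, so the complex is neutral overall.
Ligand charges: 1×pyridine (neutral), 1×isothiocyanato (-1 each); total -1. So Cu + (-1) = 0, giving Cu = +1.
Ligands are named alphabetically: isothiocyanato before pyridine.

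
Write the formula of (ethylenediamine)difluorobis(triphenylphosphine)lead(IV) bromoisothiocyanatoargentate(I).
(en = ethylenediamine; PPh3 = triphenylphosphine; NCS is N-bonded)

Cation [Pb…]: ligand charges -2, Pb(IV) ⇒ ion charge 2+.
Anion [Ag…]: ligand charges -2, Ag(I) ⇒ ion charge 1−.

[Pb(en)F2(PPh3)2][AgBr(NCS)]2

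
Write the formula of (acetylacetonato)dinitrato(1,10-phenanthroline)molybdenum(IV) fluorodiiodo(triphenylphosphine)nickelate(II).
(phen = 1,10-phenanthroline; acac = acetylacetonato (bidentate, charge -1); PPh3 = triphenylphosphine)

[Mo(acac)(NO3)2(phen)][NiFI2(PPh3)]

Cation [Mo…]: ligand charges -3, Mo(IV) ⇒ ion charge 1+.
Anion [Ni…]: ligand charges -3, Ni(II) ⇒ ion charge 1−.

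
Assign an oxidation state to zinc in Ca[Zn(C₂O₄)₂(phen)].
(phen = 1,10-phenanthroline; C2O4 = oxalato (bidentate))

+2

1 calcium outside the brackets (+2 each) → the complex ion is 2−.
Ligand charges: 1×phen neutral; 2×C2O4 = -4; sum -4.
Zn + (-4) = 2− ⇒ Zn is +2.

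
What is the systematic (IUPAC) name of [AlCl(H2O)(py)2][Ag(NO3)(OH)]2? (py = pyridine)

aquachlorobis(pyridine)aluminium(III) hydroxonitratoargentate(I)

Aluminium is always +3 in its complexes; the cation's ligand charges sum to -1, so the complex cation is 2+.
With 2 anions per cation, each anion must be 2/2 = 1−.
Anion: ligand charges sum to -2; for the ion to be 1−, Ag = +1.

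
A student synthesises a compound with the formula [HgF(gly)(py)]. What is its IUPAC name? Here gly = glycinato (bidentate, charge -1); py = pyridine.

There is no counter-ion, so the complex is neutral overall.
Ligand charges: 1×glycinato (-1 each), 1×pyridine (neutral), 1×fluoro (-1 each); total -2. So Hg + (-2) = 0, giving Hg = +2.
Ligands are named alphabetically: fluoro before glycinato before pyridine.

fluoro(glycinato)(pyridine)mercury(II)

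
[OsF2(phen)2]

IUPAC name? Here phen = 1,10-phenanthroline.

There is no counter-ion, so the complex is neutral overall.
Ligand charges: 2×1,10-phenanthroline (neutral), 2×fluoro (-1 each); total -2. So Os + (-2) = 0, giving Os = +2.
Ligands are named alphabetically: fluoro before phenanthroline.

difluorobis(1,10-phenanthroline)osmium(II)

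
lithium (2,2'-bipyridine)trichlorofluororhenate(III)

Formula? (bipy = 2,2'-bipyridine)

Li[Re(bipy)Cl3F]

Ligands: 1 fluoro (F, -1), 1 2,2'-bipyridine (bipy, neutral), 3 chloro (Cl, -1). Ligand charge sum = -4.
With Re in oxidation state +3, the complex ion is [Re...]^1−.
Charge balance with lithium (+1) requires 1 complex ion per 1 lithium.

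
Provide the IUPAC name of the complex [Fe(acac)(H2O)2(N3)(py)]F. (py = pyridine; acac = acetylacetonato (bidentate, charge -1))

The 1 fluoride counter-ion carries a total charge of -1, so each complex ion is 1+.
Ligand charges: 2×aqua (neutral), 1×pyridine (neutral), 1×acetylacetonato (-1 each), 1×azido (-1 each); total -2. So Fe + (-2) = 1+, giving Fe = +3.
Ligands are named alphabetically: acetylacetonato before aqua before azido before pyridine.

(acetylacetonato)diaquaazido(pyridine)iron(III) fluoride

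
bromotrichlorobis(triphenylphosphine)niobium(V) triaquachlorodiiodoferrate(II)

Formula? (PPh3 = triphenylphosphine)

[NbBrCl3(PPh3)2][FeCl(H2O)3I2]

Cation [Nb…]: ligand charges -4, Nb(V) ⇒ ion charge 1+.
Anion [Fe…]: ligand charges -3, Fe(II) ⇒ ion charge 1−.
One 1+ cation balances one 1− anion.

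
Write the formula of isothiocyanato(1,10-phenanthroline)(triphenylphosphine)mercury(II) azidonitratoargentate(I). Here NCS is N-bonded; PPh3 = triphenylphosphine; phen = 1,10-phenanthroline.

[Hg(NCS)(phen)(PPh3)][Ag(N3)(NO3)]

Cation [Hg…]: ligand charges -1, Hg(II) ⇒ ion charge 1+.
Anion [Ag…]: ligand charges -2, Ag(I) ⇒ ion charge 1−.
One 1+ cation balances one 1− anion.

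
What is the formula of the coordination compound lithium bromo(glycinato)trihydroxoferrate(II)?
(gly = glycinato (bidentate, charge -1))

Ligands: 1 glycinato (gly, -1), 1 bromo (Br, -1), 3 hydroxo (OH, -1). Ligand charge sum = -5.
Charge balance with lithium (+1) requires 1 complex ion per 3 lithium.

Li3[FeBr(gly)(OH)3]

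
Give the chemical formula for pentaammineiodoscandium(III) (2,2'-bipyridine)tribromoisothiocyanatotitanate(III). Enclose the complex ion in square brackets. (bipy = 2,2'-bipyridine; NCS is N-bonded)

Cation [Sc…]: ligand charges -1, Sc(III) ⇒ ion charge 2+.
Anion [Ti…]: ligand charges -4, Ti(III) ⇒ ion charge 1−.
One 2+ cation requires 2 of the 1− anion.

[ScI(NH3)5][Ti(bipy)Br3(NCS)]2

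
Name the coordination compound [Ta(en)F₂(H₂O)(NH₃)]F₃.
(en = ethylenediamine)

The 3 fluoride counter-ions carry a total charge of -3, so each complex ion is 3+.
Ligand charges: 1×ethylenediamine (neutral), 2×fluoro (-1 each), 1×aqua (neutral), 1×ammine (neutral); total -2. So Ta + (-2) = 3+, giving Ta = +5.
Ligands are named alphabetically: ammine before aqua before ethylenediamine before fluoro.

ammineaqua(ethylenediamine)difluorotantalum(V) fluoride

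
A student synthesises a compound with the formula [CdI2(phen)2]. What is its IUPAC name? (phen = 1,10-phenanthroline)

diiodobis(1,10-phenanthroline)cadmium(II)

There is no counter-ion, so the complex is neutral overall.
Ligand charges: 2×iodo (-1 each), 2×1,10-phenanthroline (neutral); total -2. So Cd + (-2) = 0, giving Cd = +2.
Ligands are named alphabetically: iodo before phenanthroline.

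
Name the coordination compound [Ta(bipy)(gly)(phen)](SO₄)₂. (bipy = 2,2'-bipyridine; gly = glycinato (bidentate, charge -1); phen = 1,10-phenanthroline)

The 2 sulfate counter-ions carry a total charge of -4, so each complex ion is 4+.
Ligand charges: 1×2,2'-bipyridine (neutral), 1×glycinato (-1 each), 1×1,10-phenanthroline (neutral); total -1. So Ta + (-1) = 4+, giving Ta = +5.
Ligands are named alphabetically: bipyridine before glycinato before phenanthroline.

(2,2'-bipyridine)(glycinato)(1,10-phenanthroline)tantalum(V) sulfate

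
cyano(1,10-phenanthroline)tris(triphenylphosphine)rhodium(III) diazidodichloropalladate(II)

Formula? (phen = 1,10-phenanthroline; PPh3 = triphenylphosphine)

[Rh(CN)(phen)(PPh3)3][PdCl2(N3)2]

Cation [Rh…]: ligand charges -1, Rh(III) ⇒ ion charge 2+.
Anion [Pd…]: ligand charges -4, Pd(II) ⇒ ion charge 2−.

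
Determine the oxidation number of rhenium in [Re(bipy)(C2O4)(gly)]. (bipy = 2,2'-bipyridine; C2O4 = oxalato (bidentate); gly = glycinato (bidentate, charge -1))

+3

No counter-ion: the bracketed complex is neutral.
Ligand charges: 1×bipy neutral; 1×C2O4 = -2; 1×gly = -1; sum -3.
Re + (-3) = 0 ⇒ Re is +3.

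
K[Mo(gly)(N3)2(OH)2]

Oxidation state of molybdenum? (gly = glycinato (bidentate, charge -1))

+4

1 potassium outside the brackets (+1 each) → the complex ion is 1−.
Ligand charges: 2×OH = -2; 2×N3 = -2; 1×gly = -1; sum -5.
Mo + (-5) = 1− ⇒ Mo is +4.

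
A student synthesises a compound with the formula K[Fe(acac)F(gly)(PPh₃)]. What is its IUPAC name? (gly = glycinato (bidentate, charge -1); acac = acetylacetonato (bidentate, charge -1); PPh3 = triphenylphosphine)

The 1 potassium counter-ion carries a total charge of +1, so each complex ion is 1−.
Ligand charges: 1×glycinato (-1 each), 1×fluoro (-1 each), 1×acetylacetonato (-1 each), 1×triphenylphosphine (neutral); total -3. So Fe + (-3) = 1−, giving Fe = +2.
Ligands are named alphabetically: acetylacetonato before fluoro before glycinato before triphenylphosphine.
The complex ion is anionic, so iron takes the -ate form ferrate(II).

potassium (acetylacetonato)fluoro(glycinato)(triphenylphosphine)ferrate(II)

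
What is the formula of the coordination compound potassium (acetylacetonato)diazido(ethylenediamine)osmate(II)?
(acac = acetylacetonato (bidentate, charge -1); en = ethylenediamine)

K[Os(acac)(en)(N3)2]

Ligands: 2 azido (N3, -1), 1 acetylacetonato (acac, -1), 1 ethylenediamine (en, neutral). Ligand charge sum = -3.
With Os in oxidation state +2, the complex ion is [Os...]^1−.
Charge balance with potassium (+1) requires 1 complex ion per 1 potassium.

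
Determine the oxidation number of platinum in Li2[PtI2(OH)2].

2 lithium outside the brackets (+1 each) → the complex ion is 2−.
Ligand charges: 2×I = -2; 2×OH = -2; sum -4.
Pt + (-4) = 2− ⇒ Pt is +2.

+2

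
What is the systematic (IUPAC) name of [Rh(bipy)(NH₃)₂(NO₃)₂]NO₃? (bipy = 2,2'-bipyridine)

The 1 nitrate counter-ion carries a total charge of -1, so each complex ion is 1+.
Ligand charges: 2×ammine (neutral), 2×nitrato (-1 each), 1×2,2'-bipyridine (neutral); total -2. So Rh + (-2) = 1+, giving Rh = +3.
Ligands are named alphabetically: ammine before bipyridine before nitrato.

diammine(2,2'-bipyridine)dinitratorhodium(III) nitrate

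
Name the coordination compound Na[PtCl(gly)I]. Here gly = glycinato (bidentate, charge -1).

The 1 sodium counter-ion carries a total charge of +1, so each complex ion is 1−.
Ligand charges: 1×glycinato (-1 each), 1×iodo (-1 each), 1×chloro (-1 each); total -3. So Pt + (-3) = 1−, giving Pt = +2.
The complex ion is anionic, so platinum takes the -ate form platinate(II).

sodium chloro(glycinato)iodoplatinate(II)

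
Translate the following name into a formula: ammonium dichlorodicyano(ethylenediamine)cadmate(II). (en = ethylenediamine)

(NH4)2[CdCl2(CN)2(en)]

Ligands: 2 chloro (Cl, -1), 2 cyano (CN, -1), 1 ethylenediamine (en, neutral). Ligand charge sum = -4.
With Cd in oxidation state +2, the complex ion is [Cd...]^2−.
Charge balance with ammonium (+1) requires 1 complex ion per 2 ammonium.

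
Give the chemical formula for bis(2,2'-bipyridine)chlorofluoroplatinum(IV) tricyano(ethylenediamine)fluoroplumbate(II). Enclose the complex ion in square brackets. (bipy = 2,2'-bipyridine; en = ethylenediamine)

Cation [Pt…]: ligand charges -2, Pt(IV) ⇒ ion charge 2+.
Anion [Pb…]: ligand charges -4, Pb(II) ⇒ ion charge 2−.

[Pt(bipy)2ClF][Pb(CN)3(en)F]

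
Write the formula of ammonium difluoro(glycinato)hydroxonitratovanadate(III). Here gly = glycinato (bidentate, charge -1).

Ligands: 1 glycinato (gly, -1), 1 nitrato (NO3, -1), 1 hydroxo (OH, -1), 2 fluoro (F, -1). Ligand charge sum = -5.
With V in oxidation state +3, the complex ion is [V...]^2−.
Charge balance with ammonium (+1) requires 1 complex ion per 2 ammonium.

(NH4)2[VF2(gly)(NO3)(OH)]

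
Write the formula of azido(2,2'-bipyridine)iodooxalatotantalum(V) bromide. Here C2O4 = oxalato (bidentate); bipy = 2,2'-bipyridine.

Ligands: 1 oxalato (C2O4, -2), 1 2,2'-bipyridine (bipy, neutral), 1 azido (N3, -1), 1 iodo (I, -1). Ligand charge sum = -4.
With Ta in oxidation state +5, the complex ion is [Ta...]^1+.
Charge balance with bromide (-1) requires 1 complex ion per 1 bromide.

[Ta(bipy)(C2O4)I(N3)]Br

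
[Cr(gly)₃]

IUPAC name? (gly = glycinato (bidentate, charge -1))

tris(glycinato)chromium(III)

There is no counter-ion, so the complex is neutral overall.
Ligand charges: 3×glycinato (-1 each); total -3. So Cr + (-3) = 0, giving Cr = +3.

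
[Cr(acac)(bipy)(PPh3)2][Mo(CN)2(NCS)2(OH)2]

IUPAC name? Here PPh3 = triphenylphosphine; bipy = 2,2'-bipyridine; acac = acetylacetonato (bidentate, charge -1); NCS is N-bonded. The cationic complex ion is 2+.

(acetylacetonato)(2,2'-bipyridine)bis(triphenylphosphine)chromium(III) dicyanodihydroxodiisothiocyanatomolybdate(IV)

Both ions are complex: the cation is named first with the plain metal name, the anion second with the -ate form; each ion's ligands are alphabetised independently.
The complex cation is given as 2+; its ligand charges sum to -1, so Cr = +3.
A 1:1 salt means the anion carries the equal and opposite charge, 2−.
Anion: ligand charges sum to -6; for the ion to be 2−, Mo = +4.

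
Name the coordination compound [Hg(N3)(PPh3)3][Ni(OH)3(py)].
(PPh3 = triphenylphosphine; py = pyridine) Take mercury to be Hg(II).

azidotris(triphenylphosphine)mercury(II) trihydroxo(pyridine)nickelate(II)

Hg is given as +2; the cation's ligand charges sum to -1, so the complex cation is 1+.
A 1:1 salt means the anion carries the equal and opposite charge, 1−.
Anion: ligand charges sum to -3; for the ion to be 1−, Ni = +2.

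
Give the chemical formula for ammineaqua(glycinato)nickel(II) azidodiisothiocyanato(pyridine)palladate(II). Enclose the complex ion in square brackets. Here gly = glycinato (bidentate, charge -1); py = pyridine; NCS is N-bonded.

Cation [Ni…]: ligand charges -1, Ni(II) ⇒ ion charge 1+.
Anion [Pd…]: ligand charges -3, Pd(II) ⇒ ion charge 1−.
One 1+ cation balances one 1− anion.

[Ni(gly)(H2O)(NH3)][Pd(N3)(NCS)2(py)]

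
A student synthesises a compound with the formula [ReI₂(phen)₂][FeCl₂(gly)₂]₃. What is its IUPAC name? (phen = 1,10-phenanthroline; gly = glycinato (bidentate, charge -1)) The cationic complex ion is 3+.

The complex cation is given as 3+; its ligand charges sum to -2, so Re = +5.
With 3 anions per cation, each anion must be 3/3 = 1−.
Anion: ligand charges sum to -4; for the ion to be 1−, Fe = +3.

diiodobis(1,10-phenanthroline)rhenium(V) dichlorobis(glycinato)ferrate(III)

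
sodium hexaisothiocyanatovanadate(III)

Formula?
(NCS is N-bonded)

Na3[V(NCS)6]

Ligands: 6 isothiocyanato (NCS, -1). Ligand charge sum = -6.
Charge balance with sodium (+1) requires 1 complex ion per 3 sodium.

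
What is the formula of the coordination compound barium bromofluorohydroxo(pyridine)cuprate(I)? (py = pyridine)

Ligands: 1 pyridine (py, neutral), 1 hydroxo (OH, -1), 1 fluoro (F, -1), 1 bromo (Br, -1). Ligand charge sum = -3.
Charge balance with barium (+2) requires 1 complex ion per 1 barium.

Ba[CuBrF(OH)(py)]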